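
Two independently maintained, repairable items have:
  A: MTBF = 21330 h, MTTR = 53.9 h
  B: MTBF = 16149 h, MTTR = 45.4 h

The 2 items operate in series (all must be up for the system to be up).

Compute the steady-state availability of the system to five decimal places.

A(A) = MTBF/(MTBF+MTTR) = 21330/(21330+53.9) = 0.997479
A(B) = MTBF/(MTBF+MTTR) = 16149/(16149+45.4) = 0.997197
Series availability: 0.997479 × 0.997197 = 0.99468

0.99468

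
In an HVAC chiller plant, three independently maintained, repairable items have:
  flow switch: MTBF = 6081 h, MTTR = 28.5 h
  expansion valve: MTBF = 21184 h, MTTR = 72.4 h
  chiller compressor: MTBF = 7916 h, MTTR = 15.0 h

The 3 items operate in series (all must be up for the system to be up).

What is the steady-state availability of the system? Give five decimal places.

A(flow switch) = MTBF/(MTBF+MTTR) = 6081/(6081+28.5) = 0.995335
A(expansion valve) = MTBF/(MTBF+MTTR) = 21184/(21184+72.4) = 0.996594
A(chiller compressor) = MTBF/(MTBF+MTTR) = 7916/(7916+15.0) = 0.998109
Series availability: 0.995335 × 0.996594 × 0.998109 = 0.99007

0.99007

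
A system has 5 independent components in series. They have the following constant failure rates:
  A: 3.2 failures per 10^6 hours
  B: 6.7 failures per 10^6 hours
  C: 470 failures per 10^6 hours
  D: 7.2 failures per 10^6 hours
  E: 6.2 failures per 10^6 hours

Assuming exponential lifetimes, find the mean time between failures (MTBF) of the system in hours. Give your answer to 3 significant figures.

2030

Series of exponential components: λ_sys = Σ λ_i
λ_sys = 0.0000032 + 0.0000067 + 0.00047 + 0.0000072 + 0.0000062 = 4.9330e-04 /h
MTBF = 1 / λ_sys = 2030 h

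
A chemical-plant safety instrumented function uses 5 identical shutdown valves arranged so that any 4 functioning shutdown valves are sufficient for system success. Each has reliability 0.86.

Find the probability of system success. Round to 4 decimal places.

R = Σ_{i=4}^{5} C(5,i) p^i (1−p)^{5−i} with p = 0.86
C(5,4)·0.86^4·0.14^1 = 0.382906
C(5,5)·0.86^5·0.14^0 = 0.470427
Sum = 0.8533

0.8533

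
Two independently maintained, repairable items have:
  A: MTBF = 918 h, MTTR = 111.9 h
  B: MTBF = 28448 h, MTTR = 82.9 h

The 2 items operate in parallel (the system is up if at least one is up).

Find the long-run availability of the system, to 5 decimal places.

A(A) = MTBF/(MTBF+MTTR) = 918/(918+111.9) = 0.891349
A(B) = MTBF/(MTBF+MTTR) = 28448/(28448+82.9) = 0.997094
Parallel availability: 1 − (1 − 0.891349)(1 − 0.997094) = 0.99968

0.99968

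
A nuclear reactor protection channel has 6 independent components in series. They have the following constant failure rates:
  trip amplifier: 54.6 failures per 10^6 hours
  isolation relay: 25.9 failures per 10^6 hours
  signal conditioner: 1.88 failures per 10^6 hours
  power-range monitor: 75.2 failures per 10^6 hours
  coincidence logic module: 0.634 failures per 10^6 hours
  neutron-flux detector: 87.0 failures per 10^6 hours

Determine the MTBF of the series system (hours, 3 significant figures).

4080

Series of exponential components: λ_sys = Σ λ_i
λ_sys = 0.0000546 + 0.0000259 + 0.00000188 + 0.0000752 + 0.000000634 + 0.0000870 = 2.4521e-04 /h
MTBF = 1 / λ_sys = 4080 h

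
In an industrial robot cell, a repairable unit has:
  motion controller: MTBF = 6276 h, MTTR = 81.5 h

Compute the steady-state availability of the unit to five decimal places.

A(motion controller) = MTBF/(MTBF+MTTR) = 6276/(6276+81.5) = 0.98718

0.98718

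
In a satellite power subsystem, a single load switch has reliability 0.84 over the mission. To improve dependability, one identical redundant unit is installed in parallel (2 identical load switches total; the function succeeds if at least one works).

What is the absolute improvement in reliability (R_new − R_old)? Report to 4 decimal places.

R_before = 0.84
R_after = 1 − (1 − 0.84)^2 = 0.9744
ΔR = 0.9744 − 0.84 = 0.1344

0.1344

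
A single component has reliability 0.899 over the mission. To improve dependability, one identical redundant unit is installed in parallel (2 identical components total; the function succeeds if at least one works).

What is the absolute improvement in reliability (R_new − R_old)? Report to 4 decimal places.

0.0908

R_before = 0.899
R_after = 1 − (1 − 0.899)^2 = 0.9898
ΔR = 0.9898 − 0.899 = 0.0908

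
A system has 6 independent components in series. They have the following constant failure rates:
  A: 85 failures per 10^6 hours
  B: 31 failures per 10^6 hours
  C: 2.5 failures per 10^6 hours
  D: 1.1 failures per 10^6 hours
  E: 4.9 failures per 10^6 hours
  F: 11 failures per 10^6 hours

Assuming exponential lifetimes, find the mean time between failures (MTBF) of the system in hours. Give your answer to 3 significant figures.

Series of exponential components: λ_sys = Σ λ_i
λ_sys = 0.000085 + 0.000031 + 0.0000025 + 0.0000011 + 0.0000049 + 0.000011 = 1.3550e-04 /h
MTBF = 1 / λ_sys = 7380 h

7380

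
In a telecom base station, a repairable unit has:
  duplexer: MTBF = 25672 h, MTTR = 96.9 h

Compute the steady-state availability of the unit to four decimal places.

A(duplexer) = MTBF/(MTBF+MTTR) = 25672/(25672+96.9) = 0.9962

0.9962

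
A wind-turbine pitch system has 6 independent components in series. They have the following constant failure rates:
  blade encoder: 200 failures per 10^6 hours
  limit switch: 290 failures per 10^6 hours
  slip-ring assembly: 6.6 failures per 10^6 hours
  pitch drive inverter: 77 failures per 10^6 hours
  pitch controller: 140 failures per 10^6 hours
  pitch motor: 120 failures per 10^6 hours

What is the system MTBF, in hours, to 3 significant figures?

Series of exponential components: λ_sys = Σ λ_i
λ_sys = 0.00020 + 0.00029 + 0.0000066 + 0.000077 + 0.00014 + 0.00012 = 8.3360e-04 /h
MTBF = 1 / λ_sys = 1200 h

1200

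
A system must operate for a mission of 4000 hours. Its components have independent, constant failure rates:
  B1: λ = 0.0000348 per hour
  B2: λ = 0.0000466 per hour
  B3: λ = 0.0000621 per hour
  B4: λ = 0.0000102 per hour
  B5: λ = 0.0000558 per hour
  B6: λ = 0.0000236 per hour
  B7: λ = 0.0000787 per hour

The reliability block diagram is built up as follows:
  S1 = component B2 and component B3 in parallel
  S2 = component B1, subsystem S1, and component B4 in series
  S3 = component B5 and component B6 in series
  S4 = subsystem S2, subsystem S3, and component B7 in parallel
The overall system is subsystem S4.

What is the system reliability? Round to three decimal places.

R(B1) = exp(−0.0000348 × 4000) = 0.87005
R(B2) = exp(−0.0000466 × 4000) = 0.82994
R(B3) = exp(−0.0000621 × 4000) = 0.78005
R(B4) = exp(−0.0000102 × 4000) = 0.96002
R(B5) = exp(−0.0000558 × 4000) = 0.79995
R(B6) = exp(−0.0000236 × 4000) = 0.90992
R(B7) = exp(−0.0000787 × 4000) = 0.72993
Parallel (B2 and B3): 1 − (1 − 0.82994)(1 − 0.78005) = 0.96260
Series (B1, [0.96260], and B4): 0.87005 × 0.96260 × 0.96002 = 0.80403
Series (B5 and B6): 0.79995 × 0.90992 = 0.72789
Parallel ([0.80403], [0.72789], and B7): 1 − (1 − 0.80403)(1 − 0.72789)(1 − 0.72993) = 0.986

0.986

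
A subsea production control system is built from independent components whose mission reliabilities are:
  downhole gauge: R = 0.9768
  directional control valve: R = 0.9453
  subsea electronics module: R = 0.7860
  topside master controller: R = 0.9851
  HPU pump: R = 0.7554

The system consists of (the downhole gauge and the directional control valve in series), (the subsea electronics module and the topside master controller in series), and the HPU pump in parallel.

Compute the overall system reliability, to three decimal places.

Series (downhole gauge and directional control valve): 0.97680 × 0.94530 = 0.92337
Series (subsea electronics module and topside master controller): 0.78600 × 0.98510 = 0.77429
Parallel ([0.92337], [0.77429], and HPU pump): 1 − (1 − 0.92337)(1 − 0.77429)(1 − 0.75540) = 0.996

0.996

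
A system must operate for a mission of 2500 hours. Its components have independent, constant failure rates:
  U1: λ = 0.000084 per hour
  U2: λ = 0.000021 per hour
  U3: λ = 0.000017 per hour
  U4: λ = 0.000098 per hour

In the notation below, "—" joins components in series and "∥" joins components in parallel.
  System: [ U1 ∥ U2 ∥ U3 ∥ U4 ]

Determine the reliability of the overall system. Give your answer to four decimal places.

0.9999

R(U1) = exp(−0.000084 × 2500) = 0.810584
R(U2) = exp(−0.000021 × 2500) = 0.948854
R(U3) = exp(−0.000017 × 2500) = 0.958390
R(U4) = exp(−0.000098 × 2500) = 0.782705
Parallel (U1, U2, U3, and U4): 1 − (1 − 0.810584)(1 − 0.948854)(1 − 0.958390)(1 − 0.782705) = 0.9999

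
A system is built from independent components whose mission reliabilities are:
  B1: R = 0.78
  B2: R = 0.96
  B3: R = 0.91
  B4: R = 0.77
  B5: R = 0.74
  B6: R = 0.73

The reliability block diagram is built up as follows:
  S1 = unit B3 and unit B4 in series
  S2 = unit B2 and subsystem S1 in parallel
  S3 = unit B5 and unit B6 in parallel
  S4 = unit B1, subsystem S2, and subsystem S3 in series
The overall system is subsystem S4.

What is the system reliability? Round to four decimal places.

0.7166

Series (B3 and B4): 0.910000 × 0.770000 = 0.700700
Parallel (B2 and [0.700700]): 1 − (1 − 0.960000)(1 − 0.700700) = 0.988028
Parallel (B5 and B6): 1 − (1 − 0.740000)(1 − 0.730000) = 0.929800
Series (B1, [0.988028], and [0.929800]): 0.780000 × 0.988028 × 0.929800 = 0.7166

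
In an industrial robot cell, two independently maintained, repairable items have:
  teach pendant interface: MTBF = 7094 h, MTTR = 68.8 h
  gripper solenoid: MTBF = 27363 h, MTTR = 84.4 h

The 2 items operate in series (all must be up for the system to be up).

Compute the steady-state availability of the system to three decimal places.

0.987

A(teach pendant interface) = MTBF/(MTBF+MTTR) = 7094/(7094+68.8) = 0.990395
A(gripper solenoid) = MTBF/(MTBF+MTTR) = 27363/(27363+84.4) = 0.996925
Series availability: 0.990395 × 0.996925 = 0.987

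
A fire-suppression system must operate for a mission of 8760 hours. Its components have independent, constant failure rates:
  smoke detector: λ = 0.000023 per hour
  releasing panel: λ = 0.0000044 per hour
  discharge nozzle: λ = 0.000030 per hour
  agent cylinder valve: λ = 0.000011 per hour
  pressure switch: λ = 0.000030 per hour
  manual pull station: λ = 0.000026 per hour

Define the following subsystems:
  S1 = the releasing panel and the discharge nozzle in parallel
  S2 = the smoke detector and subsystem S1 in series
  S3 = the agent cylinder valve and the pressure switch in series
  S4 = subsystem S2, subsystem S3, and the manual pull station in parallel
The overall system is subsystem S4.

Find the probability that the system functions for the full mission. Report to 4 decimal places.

R(smoke detector) = exp(−0.000023 × 8760) = 0.817520
R(releasing panel) = exp(−0.0000044 × 8760) = 0.962189
R(discharge nozzle) = exp(−0.000030 × 8760) = 0.768896
R(agent cylinder valve) = exp(−0.000011 × 8760) = 0.908137
R(pressure switch) = exp(−0.000030 × 8760) = 0.768896
R(manual pull station) = exp(−0.000026 × 8760) = 0.796315
Parallel (releasing panel and discharge nozzle): 1 − (1 − 0.962189)(1 − 0.768896) = 0.991262
Series (smoke detector and [0.991262]): 0.817520 × 0.991262 = 0.810377
Series (agent cylinder valve and pressure switch): 0.908137 × 0.768896 = 0.698263
Parallel ([0.810377], [0.698263], and manual pull station): 1 − (1 − 0.810377)(1 − 0.698263)(1 − 0.796315) = 0.9883

0.9883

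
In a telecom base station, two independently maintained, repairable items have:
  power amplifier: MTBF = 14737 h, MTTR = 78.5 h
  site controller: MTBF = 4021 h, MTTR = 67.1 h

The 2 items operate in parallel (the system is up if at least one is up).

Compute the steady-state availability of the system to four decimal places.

0.9999

A(power amplifier) = MTBF/(MTBF+MTTR) = 14737/(14737+78.5) = 0.994701
A(site controller) = MTBF/(MTBF+MTTR) = 4021/(4021+67.1) = 0.983587
Parallel availability: 1 − (1 − 0.994701)(1 − 0.983587) = 0.9999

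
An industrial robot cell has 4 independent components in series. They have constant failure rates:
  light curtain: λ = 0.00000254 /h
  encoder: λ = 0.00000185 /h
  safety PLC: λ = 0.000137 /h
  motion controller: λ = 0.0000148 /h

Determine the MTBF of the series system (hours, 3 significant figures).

6400

Series of exponential components: λ_sys = Σ λ_i
λ_sys = 0.00000254 + 0.00000185 + 0.000137 + 0.0000148 = 1.5619e-04 /h
MTBF = 1 / λ_sys = 6400 h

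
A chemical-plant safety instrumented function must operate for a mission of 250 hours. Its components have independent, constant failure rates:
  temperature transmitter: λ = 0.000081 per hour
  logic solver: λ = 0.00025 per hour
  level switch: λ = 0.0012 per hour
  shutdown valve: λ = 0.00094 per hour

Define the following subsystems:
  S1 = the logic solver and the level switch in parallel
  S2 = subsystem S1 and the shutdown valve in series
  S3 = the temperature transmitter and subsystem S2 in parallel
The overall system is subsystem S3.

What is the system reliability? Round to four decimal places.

0.9956

R(temperature transmitter) = exp(−0.000081 × 250) = 0.979954
R(logic solver) = exp(−0.00025 × 250) = 0.939413
R(level switch) = exp(−0.0012 × 250) = 0.740818
R(shutdown valve) = exp(−0.00094 × 250) = 0.790571
Parallel (logic solver and level switch): 1 − (1 − 0.939413)(1 − 0.740818) = 0.984297
Series ([0.984297] and shutdown valve): 0.984297 × 0.790571 = 0.778157
Parallel (temperature transmitter and [0.778157]): 1 − (1 − 0.979954)(1 − 0.778157) = 0.9956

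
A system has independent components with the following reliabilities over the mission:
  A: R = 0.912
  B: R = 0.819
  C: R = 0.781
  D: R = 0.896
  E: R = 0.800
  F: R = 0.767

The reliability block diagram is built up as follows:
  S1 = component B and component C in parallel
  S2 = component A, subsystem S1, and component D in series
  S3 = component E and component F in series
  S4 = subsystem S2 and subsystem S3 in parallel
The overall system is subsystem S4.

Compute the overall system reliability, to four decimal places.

0.9168

Parallel (B and C): 1 − (1 − 0.819000)(1 − 0.781000) = 0.960361
Series (A, [0.960361], and D): 0.912000 × 0.960361 × 0.896000 = 0.784761
Series (E and F): 0.800000 × 0.767000 = 0.613600
Parallel ([0.784761] and [0.613600]): 1 − (1 − 0.784761)(1 − 0.613600) = 0.9168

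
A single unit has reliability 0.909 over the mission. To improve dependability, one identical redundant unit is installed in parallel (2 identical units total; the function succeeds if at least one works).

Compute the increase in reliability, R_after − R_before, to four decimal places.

R_before = 0.909
R_after = 1 − (1 − 0.909)^2 = 0.9917
ΔR = 0.9917 − 0.909 = 0.0827

0.0827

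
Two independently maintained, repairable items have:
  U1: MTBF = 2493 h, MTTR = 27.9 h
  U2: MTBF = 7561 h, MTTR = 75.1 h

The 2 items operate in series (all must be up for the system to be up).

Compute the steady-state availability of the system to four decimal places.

0.9792

A(U1) = MTBF/(MTBF+MTTR) = 2493/(2493+27.9) = 0.988933
A(U2) = MTBF/(MTBF+MTTR) = 7561/(7561+75.1) = 0.990165
Series availability: 0.988933 × 0.990165 = 0.9792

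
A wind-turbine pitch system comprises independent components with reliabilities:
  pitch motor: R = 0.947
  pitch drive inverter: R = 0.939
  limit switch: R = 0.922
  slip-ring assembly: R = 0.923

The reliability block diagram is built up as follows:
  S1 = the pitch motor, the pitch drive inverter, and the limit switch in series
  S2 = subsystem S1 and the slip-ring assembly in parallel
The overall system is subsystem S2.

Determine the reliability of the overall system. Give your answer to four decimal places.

0.9861

Series (pitch motor, pitch drive inverter, and limit switch): 0.947000 × 0.939000 × 0.922000 = 0.819873
Parallel ([0.819873] and slip-ring assembly): 1 − (1 − 0.819873)(1 − 0.923000) = 0.9861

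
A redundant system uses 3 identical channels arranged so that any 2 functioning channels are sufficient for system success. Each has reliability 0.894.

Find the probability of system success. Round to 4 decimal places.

0.9687

R = Σ_{i=2}^{3} C(3,i) p^i (1−p)^{3−i} with p = 0.894
C(3,2)·0.894^2·0.106^1 = 0.254157
C(3,3)·0.894^3·0.106^0 = 0.714517
Sum = 0.9687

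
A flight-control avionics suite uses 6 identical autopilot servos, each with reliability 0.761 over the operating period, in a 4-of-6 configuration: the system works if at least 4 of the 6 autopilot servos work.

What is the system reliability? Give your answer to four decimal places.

0.8476

R = Σ_{i=4}^{6} C(6,i) p^i (1−p)^{6−i} with p = 0.761
C(6,4)·0.761^4·0.239^2 = 0.287360
C(6,5)·0.761^5·0.239^1 = 0.365993
C(6,6)·0.761^6·0.239^0 = 0.194226
Sum = 0.8476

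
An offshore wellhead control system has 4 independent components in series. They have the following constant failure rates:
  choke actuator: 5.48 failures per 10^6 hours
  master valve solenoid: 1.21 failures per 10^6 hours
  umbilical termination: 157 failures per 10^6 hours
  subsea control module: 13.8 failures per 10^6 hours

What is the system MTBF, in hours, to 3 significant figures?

Series of exponential components: λ_sys = Σ λ_i
λ_sys = 0.00000548 + 0.00000121 + 0.000157 + 0.0000138 = 1.7749e-04 /h
MTBF = 1 / λ_sys = 5630 h

5630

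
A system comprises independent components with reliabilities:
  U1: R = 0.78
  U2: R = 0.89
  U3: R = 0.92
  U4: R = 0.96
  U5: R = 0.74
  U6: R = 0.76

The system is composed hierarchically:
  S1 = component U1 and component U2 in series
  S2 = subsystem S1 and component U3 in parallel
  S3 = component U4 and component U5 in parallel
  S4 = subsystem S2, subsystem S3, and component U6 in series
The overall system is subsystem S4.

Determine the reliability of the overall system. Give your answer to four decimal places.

Series (U1 and U2): 0.780000 × 0.890000 = 0.694200
Parallel ([0.694200] and U3): 1 − (1 − 0.694200)(1 − 0.920000) = 0.975536
Parallel (U4 and U5): 1 − (1 − 0.960000)(1 − 0.740000) = 0.989600
Series ([0.975536], [0.989600], and U6): 0.975536 × 0.989600 × 0.760000 = 0.7337

0.7337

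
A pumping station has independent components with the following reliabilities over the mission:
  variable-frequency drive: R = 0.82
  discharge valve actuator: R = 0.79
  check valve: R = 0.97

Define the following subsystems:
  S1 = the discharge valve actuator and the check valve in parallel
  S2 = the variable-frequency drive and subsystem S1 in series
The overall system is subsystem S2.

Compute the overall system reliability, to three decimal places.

Parallel (discharge valve actuator and check valve): 1 − (1 − 0.79000)(1 − 0.97000) = 0.99370
Series (variable-frequency drive and [0.99370]): 0.82000 × 0.99370 = 0.815

0.815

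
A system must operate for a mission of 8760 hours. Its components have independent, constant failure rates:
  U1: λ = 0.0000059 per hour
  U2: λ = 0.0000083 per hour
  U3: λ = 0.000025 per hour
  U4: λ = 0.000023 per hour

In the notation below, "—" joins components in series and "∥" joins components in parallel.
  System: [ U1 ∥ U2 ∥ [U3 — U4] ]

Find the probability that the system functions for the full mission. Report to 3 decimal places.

R(U1) = exp(−0.0000059 × 8760) = 0.94963
R(U2) = exp(−0.0000083 × 8760) = 0.92987
R(U3) = exp(−0.000025 × 8760) = 0.80332
R(U4) = exp(−0.000023 × 8760) = 0.81752
Series (U3 and U4): 0.80332 × 0.81752 = 0.65673
Parallel (U1, U2, and [0.65673]): 1 − (1 − 0.94963)(1 − 0.92987)(1 − 0.65673) = 0.999

0.999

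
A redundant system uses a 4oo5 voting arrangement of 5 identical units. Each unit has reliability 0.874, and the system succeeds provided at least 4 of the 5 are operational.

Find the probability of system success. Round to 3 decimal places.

R = Σ_{i=4}^{5} C(5,i) p^i (1−p)^{5−i} with p = 0.874
C(5,4)·0.874^4·0.126^1 = 0.36761
C(5,5)·0.874^5·0.126^0 = 0.50998
Sum = 0.878

0.878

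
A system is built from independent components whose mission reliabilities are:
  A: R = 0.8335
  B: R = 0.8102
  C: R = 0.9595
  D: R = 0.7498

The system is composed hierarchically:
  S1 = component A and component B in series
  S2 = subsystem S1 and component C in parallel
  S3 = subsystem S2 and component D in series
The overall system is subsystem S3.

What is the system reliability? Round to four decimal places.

0.7399

Series (A and B): 0.833500 × 0.810200 = 0.675302
Parallel ([0.675302] and C): 1 − (1 − 0.675302)(1 − 0.959500) = 0.986850
Series ([0.986850] and D): 0.986850 × 0.749800 = 0.7399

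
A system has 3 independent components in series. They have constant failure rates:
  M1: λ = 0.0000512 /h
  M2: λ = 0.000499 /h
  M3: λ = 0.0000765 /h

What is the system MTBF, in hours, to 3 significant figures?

Series of exponential components: λ_sys = Σ λ_i
λ_sys = 0.0000512 + 0.000499 + 0.0000765 = 6.2670e-04 /h
MTBF = 1 / λ_sys = 1600 h

1600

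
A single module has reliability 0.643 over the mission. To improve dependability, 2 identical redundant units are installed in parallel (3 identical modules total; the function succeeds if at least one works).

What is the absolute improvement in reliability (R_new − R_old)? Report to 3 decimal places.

R_before = 0.643
R_after = 1 − (1 − 0.643)^3 = 0.955
ΔR = 0.955 − 0.643 = 0.312

0.312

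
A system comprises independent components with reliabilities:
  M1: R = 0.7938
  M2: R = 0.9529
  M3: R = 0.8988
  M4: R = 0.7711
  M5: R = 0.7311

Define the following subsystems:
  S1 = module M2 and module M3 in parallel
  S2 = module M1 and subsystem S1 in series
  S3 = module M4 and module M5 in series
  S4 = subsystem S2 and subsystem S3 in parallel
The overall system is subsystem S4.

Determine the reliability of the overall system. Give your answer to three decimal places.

0.908

Parallel (M2 and M3): 1 − (1 − 0.95290)(1 − 0.89880) = 0.99523
Series (M1 and [0.99523]): 0.79380 × 0.99523 = 0.79001
Series (M4 and M5): 0.77110 × 0.73110 = 0.56375
Parallel ([0.79001] and [0.56375]): 1 − (1 − 0.79001)(1 − 0.56375) = 0.908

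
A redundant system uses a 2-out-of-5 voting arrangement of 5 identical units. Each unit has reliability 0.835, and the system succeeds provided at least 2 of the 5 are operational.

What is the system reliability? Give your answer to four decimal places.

R = Σ_{i=2}^{5} C(5,i) p^i (1−p)^{5−i} with p = 0.835
C(5,2)·0.835^2·0.165^3 = 0.031320
C(5,3)·0.835^3·0.165^2 = 0.158499
C(5,4)·0.835^4·0.165^1 = 0.401051
C(5,5)·0.835^5·0.165^0 = 0.405912
Sum = 0.9968

0.9968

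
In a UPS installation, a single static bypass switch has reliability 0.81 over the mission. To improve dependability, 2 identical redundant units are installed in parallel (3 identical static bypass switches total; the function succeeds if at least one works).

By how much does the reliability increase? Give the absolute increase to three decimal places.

0.183

R_before = 0.81
R_after = 1 − (1 − 0.81)^3 = 0.993
ΔR = 0.993 − 0.81 = 0.183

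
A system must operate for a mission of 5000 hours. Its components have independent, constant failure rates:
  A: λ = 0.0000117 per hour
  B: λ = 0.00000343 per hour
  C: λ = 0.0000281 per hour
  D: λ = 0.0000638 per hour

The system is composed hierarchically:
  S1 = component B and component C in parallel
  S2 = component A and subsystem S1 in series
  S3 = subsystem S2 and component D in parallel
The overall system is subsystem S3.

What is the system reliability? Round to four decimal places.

0.9839

R(A) = exp(−0.0000117 × 5000) = 0.943178
R(B) = exp(−0.00000343 × 5000) = 0.982996
R(C) = exp(−0.0000281 × 5000) = 0.868924
R(D) = exp(−0.0000638 × 5000) = 0.726876
Parallel (B and C): 1 − (1 − 0.982996)(1 − 0.868924) = 0.997771
Series (A and [0.997771]): 0.943178 × 0.997771 = 0.941076
Parallel ([0.941076] and D): 1 − (1 − 0.941076)(1 − 0.726876) = 0.9839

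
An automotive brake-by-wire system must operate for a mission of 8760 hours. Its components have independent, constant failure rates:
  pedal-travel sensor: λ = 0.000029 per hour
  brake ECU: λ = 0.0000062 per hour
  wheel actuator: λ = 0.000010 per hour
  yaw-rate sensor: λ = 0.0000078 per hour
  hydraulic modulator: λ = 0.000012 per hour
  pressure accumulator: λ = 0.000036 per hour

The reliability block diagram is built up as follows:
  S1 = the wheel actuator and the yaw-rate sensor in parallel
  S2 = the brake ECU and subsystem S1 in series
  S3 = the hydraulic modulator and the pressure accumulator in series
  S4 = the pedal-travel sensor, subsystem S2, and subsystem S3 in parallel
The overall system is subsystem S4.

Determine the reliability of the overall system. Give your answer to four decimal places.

R(pedal-travel sensor) = exp(−0.000029 × 8760) = 0.775661
R(brake ECU) = exp(−0.0000062 × 8760) = 0.947137
R(wheel actuator) = exp(−0.000010 × 8760) = 0.916127
R(yaw-rate sensor) = exp(−0.0000078 × 8760) = 0.933954
R(hydraulic modulator) = exp(−0.000012 × 8760) = 0.900216
R(pressure accumulator) = exp(−0.000036 × 8760) = 0.729526
Parallel (wheel actuator and yaw-rate sensor): 1 − (1 − 0.916127)(1 − 0.933954) = 0.994461
Series (brake ECU and [0.994461]): 0.947137 × 0.994461 = 0.941891
Series (hydraulic modulator and pressure accumulator): 0.900216 × 0.729526 = 0.656731
Parallel (pedal-travel sensor, [0.941891], and [0.656731]): 1 − (1 − 0.775661)(1 − 0.941891)(1 − 0.656731) = 0.9955

0.9955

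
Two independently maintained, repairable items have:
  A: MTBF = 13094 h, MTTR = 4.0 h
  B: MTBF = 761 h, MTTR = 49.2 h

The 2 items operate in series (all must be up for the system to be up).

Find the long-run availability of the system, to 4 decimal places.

0.9390

A(A) = MTBF/(MTBF+MTTR) = 13094/(13094+4.0) = 0.999695
A(B) = MTBF/(MTBF+MTTR) = 761/(761+49.2) = 0.939274
Series availability: 0.999695 × 0.939274 = 0.9390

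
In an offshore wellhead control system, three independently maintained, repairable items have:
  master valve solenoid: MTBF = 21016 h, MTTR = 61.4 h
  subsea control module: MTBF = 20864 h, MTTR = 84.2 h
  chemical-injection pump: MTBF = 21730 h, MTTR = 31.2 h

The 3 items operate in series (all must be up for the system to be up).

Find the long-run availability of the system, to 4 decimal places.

A(master valve solenoid) = MTBF/(MTBF+MTTR) = 21016/(21016+61.4) = 0.997087
A(subsea control module) = MTBF/(MTBF+MTTR) = 20864/(20864+84.2) = 0.995981
A(chemical-injection pump) = MTBF/(MTBF+MTTR) = 21730/(21730+31.2) = 0.998566
Series availability: 0.997087 × 0.995981 × 0.998566 = 0.9917

0.9917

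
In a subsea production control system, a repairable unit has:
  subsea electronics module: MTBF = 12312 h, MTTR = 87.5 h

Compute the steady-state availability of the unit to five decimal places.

0.99294

A(subsea electronics module) = MTBF/(MTBF+MTTR) = 12312/(12312+87.5) = 0.99294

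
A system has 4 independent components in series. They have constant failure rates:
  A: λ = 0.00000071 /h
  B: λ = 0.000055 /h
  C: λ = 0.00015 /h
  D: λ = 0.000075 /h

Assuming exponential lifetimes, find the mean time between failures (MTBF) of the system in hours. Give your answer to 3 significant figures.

3560

Series of exponential components: λ_sys = Σ λ_i
λ_sys = 0.00000071 + 0.000055 + 0.00015 + 0.000075 = 2.8071e-04 /h
MTBF = 1 / λ_sys = 3560 h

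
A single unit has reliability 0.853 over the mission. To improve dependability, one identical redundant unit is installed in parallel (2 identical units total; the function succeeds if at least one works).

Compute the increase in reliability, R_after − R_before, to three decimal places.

0.125

R_before = 0.853
R_after = 1 − (1 − 0.853)^2 = 0.978
ΔR = 0.978 − 0.853 = 0.125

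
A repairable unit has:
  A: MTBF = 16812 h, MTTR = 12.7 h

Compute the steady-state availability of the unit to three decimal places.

0.999

A(A) = MTBF/(MTBF+MTTR) = 16812/(16812+12.7) = 0.999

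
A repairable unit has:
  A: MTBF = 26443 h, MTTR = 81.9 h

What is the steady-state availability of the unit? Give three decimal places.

A(A) = MTBF/(MTBF+MTTR) = 26443/(26443+81.9) = 0.997

0.997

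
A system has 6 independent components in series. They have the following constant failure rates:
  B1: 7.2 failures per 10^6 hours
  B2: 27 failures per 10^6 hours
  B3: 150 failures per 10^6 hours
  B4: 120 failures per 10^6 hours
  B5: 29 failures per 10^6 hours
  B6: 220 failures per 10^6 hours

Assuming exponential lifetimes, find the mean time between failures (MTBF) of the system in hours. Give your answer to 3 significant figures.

1810

Series of exponential components: λ_sys = Σ λ_i
λ_sys = 0.0000072 + 0.000027 + 0.00015 + 0.00012 + 0.000029 + 0.00022 = 5.5320e-04 /h
MTBF = 1 / λ_sys = 1810 h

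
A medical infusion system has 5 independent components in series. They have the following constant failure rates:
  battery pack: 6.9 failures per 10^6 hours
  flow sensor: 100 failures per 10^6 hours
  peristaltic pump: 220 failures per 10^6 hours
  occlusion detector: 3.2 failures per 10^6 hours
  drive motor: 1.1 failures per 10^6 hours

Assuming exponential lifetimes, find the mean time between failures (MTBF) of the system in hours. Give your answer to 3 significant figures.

3020

Series of exponential components: λ_sys = Σ λ_i
λ_sys = 0.0000069 + 0.00010 + 0.00022 + 0.0000032 + 0.0000011 = 3.3120e-04 /h
MTBF = 1 / λ_sys = 3020 h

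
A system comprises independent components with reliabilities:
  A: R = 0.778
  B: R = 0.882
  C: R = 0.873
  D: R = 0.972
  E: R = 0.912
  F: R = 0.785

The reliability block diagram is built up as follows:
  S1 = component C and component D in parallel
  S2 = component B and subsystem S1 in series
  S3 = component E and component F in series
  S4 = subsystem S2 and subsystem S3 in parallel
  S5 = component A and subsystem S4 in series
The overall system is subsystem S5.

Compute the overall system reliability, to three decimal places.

Parallel (C and D): 1 − (1 − 0.87300)(1 − 0.97200) = 0.99644
Series (B and [0.99644]): 0.88200 × 0.99644 = 0.87886
Series (E and F): 0.91200 × 0.78500 = 0.71592
Parallel ([0.87886] and [0.71592]): 1 − (1 − 0.87886)(1 − 0.71592) = 0.96559
Series (A and [0.96559]): 0.77800 × 0.96559 = 0.751

0.751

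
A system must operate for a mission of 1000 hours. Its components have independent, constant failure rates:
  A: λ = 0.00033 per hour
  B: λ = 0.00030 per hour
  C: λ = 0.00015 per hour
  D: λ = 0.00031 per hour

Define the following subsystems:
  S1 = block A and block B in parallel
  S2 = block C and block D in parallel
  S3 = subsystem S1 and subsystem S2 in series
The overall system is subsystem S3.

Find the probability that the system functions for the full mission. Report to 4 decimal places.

R(A) = exp(−0.00033 × 1000) = 0.718924
R(B) = exp(−0.00030 × 1000) = 0.740818
R(C) = exp(−0.00015 × 1000) = 0.860708
R(D) = exp(−0.00031 × 1000) = 0.733447
Parallel (A and B): 1 − (1 − 0.718924)(1 − 0.740818) = 0.927150
Parallel (C and D): 1 − (1 − 0.860708)(1 − 0.733447) = 0.962871
Series ([0.927150] and [0.962871]): 0.927150 × 0.962871 = 0.8927

0.8927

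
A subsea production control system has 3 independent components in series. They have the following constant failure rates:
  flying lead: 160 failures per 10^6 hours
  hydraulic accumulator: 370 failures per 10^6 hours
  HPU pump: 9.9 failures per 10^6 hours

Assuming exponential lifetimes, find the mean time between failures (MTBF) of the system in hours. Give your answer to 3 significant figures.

1850

Series of exponential components: λ_sys = Σ λ_i
λ_sys = 0.00016 + 0.00037 + 0.0000099 = 5.3990e-04 /h
MTBF = 1 / λ_sys = 1850 h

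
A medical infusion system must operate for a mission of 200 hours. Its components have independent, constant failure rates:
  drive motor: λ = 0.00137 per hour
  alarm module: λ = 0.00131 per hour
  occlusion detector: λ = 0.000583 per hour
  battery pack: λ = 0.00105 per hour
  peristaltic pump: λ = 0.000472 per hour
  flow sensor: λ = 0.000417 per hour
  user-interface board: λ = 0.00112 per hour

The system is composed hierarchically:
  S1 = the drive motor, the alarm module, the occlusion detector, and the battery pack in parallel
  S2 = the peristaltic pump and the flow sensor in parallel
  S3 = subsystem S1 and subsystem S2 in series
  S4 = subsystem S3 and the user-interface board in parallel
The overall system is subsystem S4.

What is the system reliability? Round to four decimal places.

0.9983

R(drive motor) = exp(−0.00137 × 200) = 0.760332
R(alarm module) = exp(−0.00131 × 200) = 0.769511
R(occlusion detector) = exp(−0.000583 × 200) = 0.889941
R(battery pack) = exp(−0.00105 × 200) = 0.810584
R(peristaltic pump) = exp(−0.000472 × 200) = 0.909919
R(flow sensor) = exp(−0.000417 × 200) = 0.919983
R(user-interface board) = exp(−0.00112 × 200) = 0.799315
Parallel (drive motor, alarm module, occlusion detector, and battery pack): 1 − (1 − 0.760332)(1 − 0.769511)(1 − 0.889941)(1 − 0.810584) = 0.998848
Parallel (peristaltic pump and flow sensor): 1 − (1 − 0.909919)(1 − 0.919983) = 0.992792
Series ([0.998848] and [0.992792]): 0.998848 × 0.992792 = 0.991648
Parallel ([0.991648] and user-interface board): 1 − (1 − 0.991648)(1 − 0.799315) = 0.9983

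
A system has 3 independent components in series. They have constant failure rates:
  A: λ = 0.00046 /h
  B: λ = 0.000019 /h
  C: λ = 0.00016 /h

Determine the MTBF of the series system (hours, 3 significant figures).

1560

Series of exponential components: λ_sys = Σ λ_i
λ_sys = 0.00046 + 0.000019 + 0.00016 = 6.3900e-04 /h
MTBF = 1 / λ_sys = 1560 h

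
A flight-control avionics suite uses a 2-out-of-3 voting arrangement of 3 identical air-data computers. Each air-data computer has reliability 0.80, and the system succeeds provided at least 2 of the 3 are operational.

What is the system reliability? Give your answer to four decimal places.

0.8960

R = Σ_{i=2}^{3} C(3,i) p^i (1−p)^{3−i} with p = 0.80
C(3,2)·0.80^2·0.20^1 = 0.384000
C(3,3)·0.80^3·0.20^0 = 0.512000
Sum = 0.8960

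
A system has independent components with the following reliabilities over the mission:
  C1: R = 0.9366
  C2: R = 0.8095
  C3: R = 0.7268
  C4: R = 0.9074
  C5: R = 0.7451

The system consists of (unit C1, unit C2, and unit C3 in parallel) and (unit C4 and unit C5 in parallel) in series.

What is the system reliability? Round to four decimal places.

0.9732

Parallel (C1, C2, and C3): 1 − (1 − 0.936600)(1 − 0.809500)(1 − 0.726800) = 0.996700
Parallel (C4 and C5): 1 − (1 − 0.907400)(1 − 0.745100) = 0.976396
Series ([0.996700] and [0.976396]): 0.996700 × 0.976396 = 0.9732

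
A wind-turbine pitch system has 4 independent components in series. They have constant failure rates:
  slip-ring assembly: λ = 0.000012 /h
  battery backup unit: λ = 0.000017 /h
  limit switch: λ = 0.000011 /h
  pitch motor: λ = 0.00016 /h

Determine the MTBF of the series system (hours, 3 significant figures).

5000

Series of exponential components: λ_sys = Σ λ_i
λ_sys = 0.000012 + 0.000017 + 0.000011 + 0.00016 = 2.0000e-04 /h
MTBF = 1 / λ_sys = 5000 h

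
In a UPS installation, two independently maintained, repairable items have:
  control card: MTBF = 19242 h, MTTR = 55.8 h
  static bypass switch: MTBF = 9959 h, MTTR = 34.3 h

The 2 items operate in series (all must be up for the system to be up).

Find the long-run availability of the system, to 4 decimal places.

0.9937

A(control card) = MTBF/(MTBF+MTTR) = 19242/(19242+55.8) = 0.997108
A(static bypass switch) = MTBF/(MTBF+MTTR) = 9959/(9959+34.3) = 0.996568
Series availability: 0.997108 × 0.996568 = 0.9937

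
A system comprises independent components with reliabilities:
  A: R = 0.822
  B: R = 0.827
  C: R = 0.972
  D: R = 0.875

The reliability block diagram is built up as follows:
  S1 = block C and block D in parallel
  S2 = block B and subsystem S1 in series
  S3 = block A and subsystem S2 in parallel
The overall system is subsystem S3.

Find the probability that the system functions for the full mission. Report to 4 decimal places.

0.9687

Parallel (C and D): 1 − (1 − 0.972000)(1 − 0.875000) = 0.996500
Series (B and [0.996500]): 0.827000 × 0.996500 = 0.824106
Parallel (A and [0.824106]): 1 − (1 − 0.822000)(1 − 0.824106) = 0.9687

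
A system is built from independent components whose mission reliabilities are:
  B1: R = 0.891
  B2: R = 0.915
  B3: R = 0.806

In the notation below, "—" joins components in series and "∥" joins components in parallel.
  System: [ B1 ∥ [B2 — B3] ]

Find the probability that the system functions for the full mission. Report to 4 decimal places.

Series (B2 and B3): 0.915000 × 0.806000 = 0.737490
Parallel (B1 and [0.737490]): 1 − (1 − 0.891000)(1 − 0.737490) = 0.9714

0.9714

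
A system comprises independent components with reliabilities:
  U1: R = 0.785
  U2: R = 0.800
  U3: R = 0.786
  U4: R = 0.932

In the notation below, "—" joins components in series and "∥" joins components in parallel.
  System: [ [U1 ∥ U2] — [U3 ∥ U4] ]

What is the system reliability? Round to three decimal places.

Parallel (U1 and U2): 1 − (1 − 0.78500)(1 − 0.80000) = 0.95700
Parallel (U3 and U4): 1 − (1 − 0.78600)(1 − 0.93200) = 0.98545
Series ([0.95700] and [0.98545]): 0.95700 × 0.98545 = 0.943

0.943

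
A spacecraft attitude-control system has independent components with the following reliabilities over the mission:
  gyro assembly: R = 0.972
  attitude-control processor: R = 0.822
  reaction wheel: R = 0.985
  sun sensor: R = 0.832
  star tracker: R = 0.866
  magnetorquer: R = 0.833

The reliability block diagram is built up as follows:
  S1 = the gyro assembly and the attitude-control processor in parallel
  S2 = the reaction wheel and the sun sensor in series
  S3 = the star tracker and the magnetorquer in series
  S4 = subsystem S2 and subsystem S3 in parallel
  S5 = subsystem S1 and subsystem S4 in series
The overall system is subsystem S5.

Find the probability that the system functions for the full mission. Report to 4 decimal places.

0.9450

Parallel (gyro assembly and attitude-control processor): 1 − (1 − 0.972000)(1 − 0.822000) = 0.995016
Series (reaction wheel and sun sensor): 0.985000 × 0.832000 = 0.819520
Series (star tracker and magnetorquer): 0.866000 × 0.833000 = 0.721378
Parallel ([0.819520] and [0.721378]): 1 − (1 − 0.819520)(1 − 0.721378) = 0.949714
Series ([0.995016] and [0.949714]): 0.995016 × 0.949714 = 0.9450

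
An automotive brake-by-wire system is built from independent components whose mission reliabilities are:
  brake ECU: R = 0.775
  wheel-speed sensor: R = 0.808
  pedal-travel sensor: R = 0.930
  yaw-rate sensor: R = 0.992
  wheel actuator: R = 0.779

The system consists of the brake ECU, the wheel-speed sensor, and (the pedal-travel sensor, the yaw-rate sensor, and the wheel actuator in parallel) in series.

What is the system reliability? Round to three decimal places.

Parallel (pedal-travel sensor, yaw-rate sensor, and wheel actuator): 1 − (1 − 0.93000)(1 − 0.99200)(1 − 0.77900) = 0.99988
Series (brake ECU, wheel-speed sensor, and [0.99988]): 0.77500 × 0.80800 × 0.99988 = 0.626

0.626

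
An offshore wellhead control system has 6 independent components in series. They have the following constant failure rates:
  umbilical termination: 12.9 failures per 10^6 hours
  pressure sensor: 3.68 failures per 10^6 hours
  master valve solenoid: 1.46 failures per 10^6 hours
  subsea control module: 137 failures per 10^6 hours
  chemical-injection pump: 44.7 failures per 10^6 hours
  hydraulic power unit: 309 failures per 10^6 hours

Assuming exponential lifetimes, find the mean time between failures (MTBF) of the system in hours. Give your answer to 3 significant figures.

1970

Series of exponential components: λ_sys = Σ λ_i
λ_sys = 0.0000129 + 0.00000368 + 0.00000146 + 0.000137 + 0.0000447 + 0.000309 = 5.0874e-04 /h
MTBF = 1 / λ_sys = 1970 h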